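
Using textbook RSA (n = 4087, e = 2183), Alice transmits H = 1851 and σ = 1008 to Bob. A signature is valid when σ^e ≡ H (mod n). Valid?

yes

σ^2 ≡ 1008^2 = 1016064 ≡ 2488
σ^4 ≡ 2488^2 = 6190144 ≡ 2426
σ^8 ≡ 2426^2 = 5885476 ≡ 196
σ^16 ≡ 196^2 = 38416 ≡ 1633
σ^32 ≡ 1633^2 = 2666689 ≡ 1965
σ^64 ≡ 1965^2 = 3861225 ≡ 3097
σ^128 ≡ 3097^2 = 9591409 ≡ 3307
σ^256 ≡ 3307^2 = 10936249 ≡ 3524
σ^512 ≡ 3524^2 = 12418576 ≡ 2270
σ^1024 ≡ 2270^2 = 5152900 ≡ 3280
σ^2048 ≡ 3280^2 = 10758400 ≡ 1416
2183 = 2048 + 128 + 4 + 2 + 1, so σ^2183 ≡ 1416·3307·2426·2488·1008 ≡ 1851 (mod 4087)
1851 = H, so the signature checks out.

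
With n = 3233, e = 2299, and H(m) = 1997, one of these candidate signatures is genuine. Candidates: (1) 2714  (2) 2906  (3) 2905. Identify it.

2

Candidate 1: Squares mod 3233: 2714^1≡2714, 2714^2≡1022, 2714^4≡225, 2714^8≡2130, 2714^16≡1001, 2714^32≡3004, 2714^64≡713, 2714^128≡788, 2714^256≡208, 2714^512≡1235, 2714^1024≡2482, 2714^2048≡1459; 2299 = 2048 + 128 + 64 + 32 + 16 + 8 + 2 + 1, so 2714^2299 ≡ 1459·788·713·3004·1001·2130·1022·2714 ≡ 1438 (mod 3233)
Candidate 2: Squares mod 3233: 2906^1≡2906, 2906^2≡240, 2906^4≡2639, 2906^8≡439, 2906^16≡1974, 2906^32≡911, 2906^64≡2273, 2906^128≡195, 2906^256≡2462, 2906^512≡2802, 2906^1024≡1480, 2906^2048≡1659; 2299 = 2048 + 128 + 64 + 32 + 16 + 8 + 2 + 1, so 2906^2299 ≡ 1659·195·2273·911·1974·439·240·2906 ≡ 1997 (mod 3233)
  → matches H(m) = 1997
Candidate 3: Squares mod 3233: 2905^1≡2905, 2905^2≡895, 2905^4≡2474, 2905^8≡607, 2905^16≡3120, 2905^32≡3070, 2905^64≡705, 2905^128≡2376, 2905^256≡558, 2905^512≡996, 2905^1024≡2718, 2905^2048≡119; 2299 = 2048 + 128 + 64 + 32 + 16 + 8 + 2 + 1, so 2905^2299 ≡ 119·2376·705·3070·3120·607·895·2905 ≡ 1334 (mod 3233)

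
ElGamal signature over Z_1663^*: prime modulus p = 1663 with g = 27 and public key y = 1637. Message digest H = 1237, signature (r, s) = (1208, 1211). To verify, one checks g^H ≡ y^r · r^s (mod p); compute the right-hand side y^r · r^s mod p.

94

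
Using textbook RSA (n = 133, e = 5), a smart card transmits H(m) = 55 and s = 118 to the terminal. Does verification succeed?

passes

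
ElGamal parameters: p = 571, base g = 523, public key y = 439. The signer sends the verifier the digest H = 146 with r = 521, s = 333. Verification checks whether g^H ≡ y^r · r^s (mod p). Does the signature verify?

verifies

Left side g^H mod p:
523^2 = 273529 ≡ 20
523^4 ≡ 20^2 = 400
523^8 ≡ 400^2 = 160000 ≡ 120
523^16 ≡ 120^2 = 14400 ≡ 125
523^32 ≡ 125^2 = 15625 ≡ 208
523^64 ≡ 208^2 = 43264 ≡ 439
523^128 ≡ 439^2 = 192721 ≡ 294
146 = 128 + 16 + 2, so 523^146 ≡ 294·125·20 ≡ 123 (mod 571)
Right side y^r · r^s mod p:
439^2 = 192721 ≡ 294
439^4 ≡ 294^2 = 86436 ≡ 215
439^8 ≡ 215^2 = 46225 ≡ 545
439^16 ≡ 545^2 = 297025 ≡ 105
439^32 ≡ 105^2 = 11025 ≡ 176
439^64 ≡ 176^2 = 30976 ≡ 142
439^128 ≡ 142^2 = 20164 ≡ 179
439^256 ≡ 179^2 = 32041 ≡ 65
439^512 ≡ 65^2 = 4225 ≡ 228
521 = 512 + 8 + 1, so 439^521 ≡ 228·545·439 ≡ 226 (mod 571)
521^2 = 271441 ≡ 216
521^4 ≡ 216^2 = 46656 ≡ 405
521^8 ≡ 405^2 = 164025 ≡ 148
521^16 ≡ 148^2 = 21904 ≡ 206
521^32 ≡ 206^2 = 42436 ≡ 182
521^64 ≡ 182^2 = 33124 ≡ 6
521^128 ≡ 6^2 = 36
521^256 ≡ 36^2 = 1296 ≡ 154
333 = 256 + 64 + 8 + 4 + 1, so 521^333 ≡ 154·6·148·405·521 ≡ 377 (mod 571)
226·377 = 85202 ≡ 123 (mod 571)
123 ≡ 123 (mod 571), so the signature is genuine.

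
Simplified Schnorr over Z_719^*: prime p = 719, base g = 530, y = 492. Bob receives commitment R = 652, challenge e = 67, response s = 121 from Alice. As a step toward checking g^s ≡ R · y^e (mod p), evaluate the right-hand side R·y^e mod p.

492^67 mod 719 = 509
R · y^e ≡ 652·509 = 331868 ≡ 409 (mod 719)

409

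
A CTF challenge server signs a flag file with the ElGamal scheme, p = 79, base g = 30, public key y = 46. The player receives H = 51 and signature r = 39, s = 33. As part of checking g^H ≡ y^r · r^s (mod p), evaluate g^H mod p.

15

Squares mod 79: 30^1≡30, 30^2≡31, 30^4≡13, 30^8≡11, 30^16≡42, 30^32≡26
51 = 32 + 16 + 2 + 1, so 30^51 ≡ 26·42·31·30 ≡ 15 (mod 79)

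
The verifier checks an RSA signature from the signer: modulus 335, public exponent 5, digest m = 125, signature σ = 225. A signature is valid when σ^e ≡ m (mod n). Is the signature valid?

invalid

σ^5 mod 335 = 210
The recovered value 210 does not match the digest 125.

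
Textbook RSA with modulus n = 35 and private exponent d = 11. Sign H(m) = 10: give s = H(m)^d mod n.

5

(H(m))^11 mod 35 = 5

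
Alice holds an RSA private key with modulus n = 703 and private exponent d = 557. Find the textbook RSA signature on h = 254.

h^557 mod 703 = 163

163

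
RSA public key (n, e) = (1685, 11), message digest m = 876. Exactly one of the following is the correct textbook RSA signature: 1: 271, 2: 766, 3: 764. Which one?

2

Candidate 1: Squares mod 1685: 271^1≡271, 271^2≡986, 271^4≡1636, 271^8≡716; 11 = 8 + 2 + 1, so 271^11 ≡ 716·986·271 ≡ 1226 (mod 1685)
Candidate 2: Squares mod 1685: 766^1≡766, 766^2≡376, 766^4≡1521, 766^8≡1621; 11 = 8 + 2 + 1, so 766^11 ≡ 1621·376·766 ≡ 876 (mod 1685)
  → matches m = 876
Candidate 3: Squares mod 1685: 764^1≡764, 764^2≡686, 764^4≡481, 764^8≡516; 11 = 8 + 2 + 1, so 764^11 ≡ 516·686·764 ≡ 219 (mod 1685)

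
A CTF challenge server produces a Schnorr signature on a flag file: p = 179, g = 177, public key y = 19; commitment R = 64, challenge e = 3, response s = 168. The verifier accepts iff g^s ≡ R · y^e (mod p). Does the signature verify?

verifies

g^s mod p:
177^2 = 31329 ≡ 4
177^4 ≡ 4^2 = 16
177^8 ≡ 16^2 = 256 ≡ 77
177^16 ≡ 77^2 = 5929 ≡ 22
177^32 ≡ 22^2 = 484 ≡ 126
177^64 ≡ 126^2 = 15876 ≡ 124
177^128 ≡ 124^2 = 15376 ≡ 161
168 = 128 + 32 + 8, so 177^168 ≡ 161·126·77 ≡ 68 (mod 179)
R · y^e mod p:
19^2 = 361 ≡ 3
3 = 2 + 1, so 19^3 ≡ 3·19 ≡ 57 (mod 179)
64·57 = 3648 ≡ 68 (mod 179)
68 ≡ 68 (mod 179); signature holds.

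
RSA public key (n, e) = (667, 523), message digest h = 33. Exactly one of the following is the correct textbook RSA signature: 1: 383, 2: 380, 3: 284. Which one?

1

Candidate 1: Squares mod 667: 383^1≡383, 383^2≡616, 383^4≡600, 383^8≡487, 383^16≡384, 383^32≡49, 383^64≡400, 383^128≡587, 383^256≡397, 383^512≡197; 523 = 512 + 8 + 2 + 1, so 383^523 ≡ 197·487·616·383 ≡ 33 (mod 667)
  → matches h = 33
Candidate 2: Squares mod 667: 380^1≡380, 380^2≡328, 380^4≡197, 380^8≡123, 380^16≡455, 380^32≡255, 380^64≡326, 380^128≡223, 380^256≡371, 380^512≡239; 523 = 512 + 8 + 2 + 1, so 380^523 ≡ 239·123·328·380 ≡ 308 (mod 667)
Candidate 3: Squares mod 667: 284^1≡284, 284^2≡616, 284^4≡600, 284^8≡487, 284^16≡384, 284^32≡49, 284^64≡400, 284^128≡587, 284^256≡397, 284^512≡197; 523 = 512 + 8 + 2 + 1, so 284^523 ≡ 197·487·616·284 ≡ 634 (mod 667)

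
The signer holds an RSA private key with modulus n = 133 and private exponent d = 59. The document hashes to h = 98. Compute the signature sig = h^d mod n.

91

h^59 mod 133 = 91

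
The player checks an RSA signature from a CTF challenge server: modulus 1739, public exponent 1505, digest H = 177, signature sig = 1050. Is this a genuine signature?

genuine

sig^2 ≡ 1050^2 = 1102500 ≡ 1713
sig^4 ≡ 1713^2 = 2934369 ≡ 676
sig^8 ≡ 676^2 = 456976 ≡ 1358
sig^16 ≡ 1358^2 = 1844164 ≡ 824
sig^32 ≡ 824^2 = 678976 ≡ 766
sig^64 ≡ 766^2 = 586756 ≡ 713
sig^128 ≡ 713^2 = 508369 ≡ 581
sig^256 ≡ 581^2 = 337561 ≡ 195
sig^512 ≡ 195^2 = 38025 ≡ 1506
sig^1024 ≡ 1506^2 = 2268036 ≡ 380
1505 = 1024 + 256 + 128 + 64 + 32 + 1, so sig^1505 ≡ 380·195·581·713·766·1050 ≡ 177 (mod 1739)
sig^1505 mod 1739 = 177 matches H.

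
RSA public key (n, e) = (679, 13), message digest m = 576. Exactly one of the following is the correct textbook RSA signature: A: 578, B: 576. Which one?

Candidate A: 578^2 = 334084 ≡ 16; 578^4 ≡ 16^2 = 256; 578^8 ≡ 256^2 = 65536 ≡ 352; 13 = 8 + 4 + 1, so 578^13 ≡ 352·256·578 ≡ 4 (mod 679)
Candidate B: 576^2 = 331776 ≡ 424; 576^4 ≡ 424^2 = 179776 ≡ 520; 576^8 ≡ 520^2 = 270400 ≡ 158; 13 = 8 + 4 + 1, so 576^13 ≡ 158·520·576 ≡ 576 (mod 679)
  → matches m = 576

B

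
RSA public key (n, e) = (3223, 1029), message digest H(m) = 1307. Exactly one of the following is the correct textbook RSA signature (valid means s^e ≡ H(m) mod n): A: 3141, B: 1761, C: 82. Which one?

C

Candidate A: Squares mod 3223: 3141^1≡3141, 3141^2≡278, 3141^4≡3155, 3141^8≡1401, 3141^16≡3217, 3141^32≡36, 3141^64≡1296, 3141^128≡433, 3141^256≡555, 3141^512≡1840, 3141^1024≡1450; 1029 = 1024 + 4 + 1, so 3141^1029 ≡ 1450·3155·3141 ≡ 1916 (mod 3223)
Candidate B: Squares mod 3223: 1761^1≡1761, 1761^2≡595, 1761^4≡2718, 1761^8≡408, 1761^16≡2091, 1761^32≡1893, 1761^64≡2696, 1761^128≡551, 1761^256≡639, 1761^512≡2223, 1761^1024≡870; 1029 = 1024 + 4 + 1, so 1761^1029 ≡ 870·2718·1761 ≡ 1915 (mod 3223)
Candidate C: Squares mod 3223: 82^1≡82, 82^2≡278, 82^4≡3155, 82^8≡1401, 82^16≡3217, 82^32≡36, 82^64≡1296, 82^128≡433, 82^256≡555, 82^512≡1840, 82^1024≡1450; 1029 = 1024 + 4 + 1, so 82^1029 ≡ 1450·3155·82 ≡ 1307 (mod 3223)
  → matches H(m) = 1307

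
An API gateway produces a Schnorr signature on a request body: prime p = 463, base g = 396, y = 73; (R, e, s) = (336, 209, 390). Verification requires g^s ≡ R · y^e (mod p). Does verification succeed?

g^s mod p:
Squares mod 463: 396^1≡396, 396^2≡322, 396^4≡435, 396^8≡321, 396^16≡255, 396^32≡205, 396^64≡355, 396^128≡89, 396^256≡50
390 = 256 + 128 + 4 + 2, so 396^390 ≡ 50·89·435·322 ≡ 65 (mod 463)
R · y^e mod p:
Squares mod 463: 73^1≡73, 73^2≡236, 73^4≡136, 73^8≡439, 73^16≡113, 73^32≡268, 73^64≡59, 73^128≡240
209 = 128 + 64 + 16 + 1, so 73^209 ≡ 240·59·113·73 ≡ 200 (mod 463)
336·200 = 67200 ≡ 65 (mod 463)
65 ≡ 65 (mod 463); signature holds.

passes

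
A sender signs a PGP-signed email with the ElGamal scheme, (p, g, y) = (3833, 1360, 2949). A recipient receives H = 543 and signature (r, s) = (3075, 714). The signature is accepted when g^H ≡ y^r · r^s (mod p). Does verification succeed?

Left side g^H mod p:
Squares mod 3833: 1360^1≡1360, 1360^2≡2094, 1360^4≡3717, 1360^8≡1957, 1360^16≡682, 1360^32≡1331, 1360^64≡715, 1360^128≡1436, 1360^256≡3775, 1360^512≡3364
543 = 512 + 16 + 8 + 4 + 2 + 1, so 1360^543 ≡ 3364·682·1957·3717·2094·1360 ≡ 2086 (mod 3833)
Right side y^r · r^s mod p:
Squares mod 3833: 2949^1≡2949, 2949^2≡3357, 2949^4≡429, 2949^8≡57, 2949^16≡3249, 2949^32≡3752, 2949^64≡2728, 2949^128≡2131, 2949^256≡2889, 2949^512≡1880, 2949^1024≡374, 2949^2048≡1888
3075 = 2048 + 1024 + 2 + 1, so 2949^3075 ≡ 1888·374·3357·2949 ≡ 2298 (mod 3833)
Squares mod 3833: 3075^1≡3075, 3075^2≡3447, 3075^4≡3342, 3075^8≡3435, 3075^16≡1251, 3075^32≡1137, 3075^64≡1048, 3075^128≡2066, 3075^256≡2227, 3075^512≡3460
714 = 512 + 128 + 64 + 8 + 2, so 3075^714 ≡ 3460·2066·1048·3435·3447 ≡ 3100 (mod 3833)
2298·3100 = 7123800 ≡ 2086 (mod 3833)
2086 ≡ 2086 (mod 3833), so the signature is genuine.

passes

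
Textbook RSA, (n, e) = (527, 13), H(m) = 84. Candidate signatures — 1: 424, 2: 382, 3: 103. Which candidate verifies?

Candidate 1: Squares mod 527: 424^1≡424, 424^2≡69, 424^4≡18, 424^8≡324; 13 = 8 + 4 + 1, so 424^13 ≡ 324·18·424 ≡ 84 (mod 527)
  → matches H(m) = 84
Candidate 2: Squares mod 527: 382^1≡382, 382^2≡472, 382^4≡390, 382^8≡324; 13 = 8 + 4 + 1, so 382^13 ≡ 324·390·382 ≡ 9 (mod 527)
Candidate 3: Squares mod 527: 103^1≡103, 103^2≡69, 103^4≡18, 103^8≡324; 13 = 8 + 4 + 1, so 103^13 ≡ 324·18·103 ≡ 443 (mod 527)

1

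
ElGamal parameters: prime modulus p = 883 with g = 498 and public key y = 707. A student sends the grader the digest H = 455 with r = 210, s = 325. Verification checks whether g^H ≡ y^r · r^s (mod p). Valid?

no

Left side g^H mod p:
498^2 = 248004 ≡ 764
498^4 ≡ 764^2 = 583696 ≡ 33
498^8 ≡ 33^2 = 1089 ≡ 206
498^16 ≡ 206^2 = 42436 ≡ 52
498^32 ≡ 52^2 = 2704 ≡ 55
498^64 ≡ 55^2 = 3025 ≡ 376
498^128 ≡ 376^2 = 141376 ≡ 96
498^256 ≡ 96^2 = 9216 ≡ 386
455 = 256 + 128 + 64 + 4 + 2 + 1, so 498^455 ≡ 386·96·376·33·764·498 ≡ 749 (mod 883)
Right side y^r · r^s mod p:
707^2 = 499849 ≡ 71
707^4 ≡ 71^2 = 5041 ≡ 626
707^8 ≡ 626^2 = 391876 ≡ 707
707^16 ≡ 707^2 = 499849 ≡ 71
707^32 ≡ 71^2 = 5041 ≡ 626
707^64 ≡ 626^2 = 391876 ≡ 707
707^128 ≡ 707^2 = 499849 ≡ 71
210 = 128 + 64 + 16 + 2, so 707^210 ≡ 71·707·71·71 ≡ 1 (mod 883)
210^2 = 44100 ≡ 833
210^4 ≡ 833^2 = 693889 ≡ 734
210^8 ≡ 734^2 = 538756 ≡ 126
210^16 ≡ 126^2 = 15876 ≡ 865
210^32 ≡ 865^2 = 748225 ≡ 324
210^64 ≡ 324^2 = 104976 ≡ 782
210^128 ≡ 782^2 = 611524 ≡ 488
210^256 ≡ 488^2 = 238144 ≡ 617
325 = 256 + 64 + 4 + 1, so 210^325 ≡ 617·782·734·210 ≡ 52 (mod 883)
1·52 = 52 ≡ 52 (mod 883)
749 ≠ 52, so verification fails.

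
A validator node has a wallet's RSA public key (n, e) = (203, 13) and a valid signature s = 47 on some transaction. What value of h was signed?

124

s^2 ≡ 47^2 = 2209 ≡ 179
s^4 ≡ 179^2 = 32041 ≡ 170
s^8 ≡ 170^2 = 28900 ≡ 74
13 = 8 + 4 + 1, so s^13 ≡ 74·170·47 ≡ 124 (mod 203)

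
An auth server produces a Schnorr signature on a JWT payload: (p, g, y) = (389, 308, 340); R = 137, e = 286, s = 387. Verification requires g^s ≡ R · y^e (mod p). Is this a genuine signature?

g^s mod p:
308^2 = 94864 ≡ 337
308^4 ≡ 337^2 = 113569 ≡ 370
308^8 ≡ 370^2 = 136900 ≡ 361
308^16 ≡ 361^2 = 130321 ≡ 6
308^32 ≡ 6^2 = 36
308^64 ≡ 36^2 = 1296 ≡ 129
308^128 ≡ 129^2 = 16641 ≡ 303
308^256 ≡ 303^2 = 91809 ≡ 5
387 = 256 + 128 + 2 + 1, so 308^387 ≡ 5·303·337·308 ≡ 24 (mod 389)
R · y^e mod p:
340^2 = 115600 ≡ 67
340^4 ≡ 67^2 = 4489 ≡ 210
340^8 ≡ 210^2 = 44100 ≡ 143
340^16 ≡ 143^2 = 20449 ≡ 221
340^32 ≡ 221^2 = 48841 ≡ 216
340^64 ≡ 216^2 = 46656 ≡ 365
340^128 ≡ 365^2 = 133225 ≡ 187
340^256 ≡ 187^2 = 34969 ≡ 348
286 = 256 + 16 + 8 + 4 + 2, so 340^286 ≡ 348·221·143·210·67 ≡ 42 (mod 389)
137·42 = 5754 ≡ 308 (mod 389)
24 ≠ 308; the check fails.

forged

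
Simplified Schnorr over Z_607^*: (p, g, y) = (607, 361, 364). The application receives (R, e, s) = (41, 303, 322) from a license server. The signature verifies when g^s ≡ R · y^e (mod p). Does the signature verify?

g^s mod p:
361^2 = 130321 ≡ 423
361^4 ≡ 423^2 = 178929 ≡ 471
361^8 ≡ 471^2 = 221841 ≡ 286
361^16 ≡ 286^2 = 81796 ≡ 458
361^32 ≡ 458^2 = 209764 ≡ 349
361^64 ≡ 349^2 = 121801 ≡ 401
361^128 ≡ 401^2 = 160801 ≡ 553
361^256 ≡ 553^2 = 305809 ≡ 488
322 = 256 + 64 + 2, so 361^322 ≡ 488·401·423 ≡ 41 (mod 607)
R · y^e mod p:
364^2 = 132496 ≡ 170
364^4 ≡ 170^2 = 28900 ≡ 371
364^8 ≡ 371^2 = 137641 ≡ 459
364^16 ≡ 459^2 = 210681 ≡ 52
364^32 ≡ 52^2 = 2704 ≡ 276
364^64 ≡ 276^2 = 76176 ≡ 301
364^128 ≡ 301^2 = 90601 ≡ 158
364^256 ≡ 158^2 = 24964 ≡ 77
303 = 256 + 32 + 8 + 4 + 2 + 1, so 364^303 ≡ 77·276·459·371·170·364 ≡ 1 (mod 607)
41·1 = 41 ≡ 41 (mod 607)
41 ≡ 41 (mod 607); signature holds.

verifies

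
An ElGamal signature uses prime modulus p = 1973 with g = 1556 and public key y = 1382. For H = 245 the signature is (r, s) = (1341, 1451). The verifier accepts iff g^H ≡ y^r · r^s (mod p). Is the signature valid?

invalid

Left side g^H mod p:
1556^2 = 2421136 ≡ 265
1556^4 ≡ 265^2 = 70225 ≡ 1170
1556^8 ≡ 1170^2 = 1368900 ≡ 1611
1556^16 ≡ 1611^2 = 2595321 ≡ 826
1556^32 ≡ 826^2 = 682276 ≡ 1591
1556^64 ≡ 1591^2 = 2531281 ≡ 1895
1556^128 ≡ 1895^2 = 3591025 ≡ 165
245 = 128 + 64 + 32 + 16 + 4 + 1, so 1556^245 ≡ 165·1895·1591·826·1170·1556 ≡ 1795 (mod 1973)
Right side y^r · r^s mod p:
1382^2 = 1909924 ≡ 60
1382^4 ≡ 60^2 = 3600 ≡ 1627
1382^8 ≡ 1627^2 = 2647129 ≡ 1336
1382^16 ≡ 1336^2 = 1784896 ≡ 1304
1382^32 ≡ 1304^2 = 1700416 ≡ 1663
1382^64 ≡ 1663^2 = 2765569 ≡ 1396
1382^128 ≡ 1396^2 = 1948816 ≡ 1465
1382^256 ≡ 1465^2 = 2146225 ≡ 1574
1382^512 ≡ 1574^2 = 2477476 ≡ 1361
1382^1024 ≡ 1361^2 = 1852321 ≡ 1647
1341 = 1024 + 256 + 32 + 16 + 8 + 4 + 1, so 1382^1341 ≡ 1647·1574·1663·1304·1336·1627·1382 ≡ 881 (mod 1973)
1341^2 = 1798281 ≡ 878
1341^4 ≡ 878^2 = 770884 ≡ 1414
1341^8 ≡ 1414^2 = 1999396 ≡ 747
1341^16 ≡ 747^2 = 558009 ≡ 1623
1341^32 ≡ 1623^2 = 2634129 ≡ 174
1341^64 ≡ 174^2 = 30276 ≡ 681
1341^128 ≡ 681^2 = 463761 ≡ 106
1341^256 ≡ 106^2 = 11236 ≡ 1371
1341^512 ≡ 1371^2 = 1879641 ≡ 1345
1341^1024 ≡ 1345^2 = 1809025 ≡ 1757
1451 = 1024 + 256 + 128 + 32 + 8 + 2 + 1, so 1341^1451 ≡ 1757·1371·106·174·747·878·1341 ≡ 1074 (mod 1973)
881·1074 = 946194 ≡ 1127 (mod 1973)
1795 ≠ 1127, so verification fails.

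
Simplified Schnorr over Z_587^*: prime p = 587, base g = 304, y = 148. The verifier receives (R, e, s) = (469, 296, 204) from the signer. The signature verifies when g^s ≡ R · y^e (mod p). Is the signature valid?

valid

g^s mod p:
Squares mod 587: 304^1≡304, 304^2≡257, 304^4≡305, 304^8≡279, 304^16≡357, 304^32≡70, 304^64≡204, 304^128≡526
204 = 128 + 64 + 8 + 4, so 304^204 ≡ 526·204·279·305 ≡ 579 (mod 587)
R · y^e mod p:
Squares mod 587: 148^1≡148, 148^2≡185, 148^4≡179, 148^8≡343, 148^16≡249, 148^32≡366, 148^64≡120, 148^128≡312, 148^256≡489
296 = 256 + 32 + 8, so 148^296 ≡ 489·366·343 ≡ 209 (mod 587)
469·209 = 98021 ≡ 579 (mod 587)
579 ≡ 579 (mod 587); signature holds.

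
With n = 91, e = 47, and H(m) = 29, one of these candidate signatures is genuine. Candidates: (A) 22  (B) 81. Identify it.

A

Candidate A: 22^2 = 484 ≡ 29; 22^4 ≡ 29^2 = 841 ≡ 22; 22^8 ≡ 22^2 = 484 ≡ 29; 22^16 ≡ 29^2 = 841 ≡ 22; 22^32 ≡ 22^2 = 484 ≡ 29; 47 = 32 + 8 + 4 + 2 + 1, so 22^47 ≡ 29·29·22·29·22 ≡ 29 (mod 91)
  → matches H(m) = 29
Candidate B: 81^2 = 6561 ≡ 9; 81^4 ≡ 9^2 = 81; 81^8 ≡ 81^2 = 6561 ≡ 9; 81^16 ≡ 9^2 = 81; 81^32 ≡ 81^2 = 6561 ≡ 9; 47 = 32 + 8 + 4 + 2 + 1, so 81^47 ≡ 9·9·81·9·81 ≡ 9 (mod 91)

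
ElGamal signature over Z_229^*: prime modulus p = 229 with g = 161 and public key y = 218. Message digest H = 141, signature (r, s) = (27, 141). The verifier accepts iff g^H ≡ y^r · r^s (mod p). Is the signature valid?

valid

Left side g^H mod p:
161^2 = 25921 ≡ 44
161^4 ≡ 44^2 = 1936 ≡ 104
161^8 ≡ 104^2 = 10816 ≡ 53
161^16 ≡ 53^2 = 2809 ≡ 61
161^32 ≡ 61^2 = 3721 ≡ 57
161^64 ≡ 57^2 = 3249 ≡ 43
161^128 ≡ 43^2 = 1849 ≡ 17
141 = 128 + 8 + 4 + 1, so 161^141 ≡ 17·53·104·161 ≡ 53 (mod 229)
Right side y^r · r^s mod p:
218^2 = 47524 ≡ 121
218^4 ≡ 121^2 = 14641 ≡ 214
218^8 ≡ 214^2 = 45796 ≡ 225
218^16 ≡ 225^2 = 50625 ≡ 16
27 = 16 + 8 + 2 + 1, so 218^27 ≡ 16·225·121·218 ≡ 225 (mod 229)
27^2 = 729 ≡ 42
27^4 ≡ 42^2 = 1764 ≡ 161
27^8 ≡ 161^2 = 25921 ≡ 44
27^16 ≡ 44^2 = 1936 ≡ 104
27^32 ≡ 104^2 = 10816 ≡ 53
27^64 ≡ 53^2 = 2809 ≡ 61
27^128 ≡ 61^2 = 3721 ≡ 57
141 = 128 + 8 + 4 + 1, so 27^141 ≡ 57·44·161·27 ≡ 44 (mod 229)
225·44 = 9900 ≡ 53 (mod 229)
53 ≡ 53 (mod 229), so the signature is genuine.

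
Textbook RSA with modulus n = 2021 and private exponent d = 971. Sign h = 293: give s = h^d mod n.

h^2 ≡ 293^2 = 85849 ≡ 967
h^4 ≡ 967^2 = 935089 ≡ 1387
h^8 ≡ 1387^2 = 1923769 ≡ 1798
h^16 ≡ 1798^2 = 3232804 ≡ 1225
h^32 ≡ 1225^2 = 1500625 ≡ 1043
h^64 ≡ 1043^2 = 1087849 ≡ 551
h^128 ≡ 551^2 = 303601 ≡ 451
h^256 ≡ 451^2 = 203401 ≡ 1301
h^512 ≡ 1301^2 = 1692601 ≡ 1024
971 = 512 + 256 + 128 + 64 + 8 + 2 + 1, so h^971 ≡ 1024·1301·451·551·1798·967·293 ≡ 170 (mod 2021)

170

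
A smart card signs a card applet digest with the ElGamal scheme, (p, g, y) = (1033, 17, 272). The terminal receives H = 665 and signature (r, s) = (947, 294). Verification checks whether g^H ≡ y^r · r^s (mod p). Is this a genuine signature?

Left side g^H mod p:
17^2 = 289
17^4 ≡ 289^2 = 83521 ≡ 881
17^8 ≡ 881^2 = 776161 ≡ 378
17^16 ≡ 378^2 = 142884 ≡ 330
17^32 ≡ 330^2 = 108900 ≡ 435
17^64 ≡ 435^2 = 189225 ≡ 186
17^128 ≡ 186^2 = 34596 ≡ 507
17^256 ≡ 507^2 = 257049 ≡ 865
17^512 ≡ 865^2 = 748225 ≡ 333
665 = 512 + 128 + 16 + 8 + 1, so 17^665 ≡ 333·507·330·378·17 ≡ 54 (mod 1033)
Right side y^r · r^s mod p:
272^2 = 73984 ≡ 641
272^4 ≡ 641^2 = 410881 ≡ 780
272^8 ≡ 780^2 = 608400 ≡ 996
272^16 ≡ 996^2 = 992016 ≡ 336
272^32 ≡ 336^2 = 112896 ≡ 299
272^64 ≡ 299^2 = 89401 ≡ 563
272^128 ≡ 563^2 = 316969 ≡ 871
272^256 ≡ 871^2 = 758641 ≡ 419
272^512 ≡ 419^2 = 175561 ≡ 984
947 = 512 + 256 + 128 + 32 + 16 + 2 + 1, so 272^947 ≡ 984·419·871·299·336·641·272 ≡ 761 (mod 1033)
947^2 = 896809 ≡ 165
947^4 ≡ 165^2 = 27225 ≡ 367
947^8 ≡ 367^2 = 134689 ≡ 399
947^16 ≡ 399^2 = 159201 ≡ 119
947^32 ≡ 119^2 = 14161 ≡ 732
947^64 ≡ 732^2 = 535824 ≡ 730
947^128 ≡ 730^2 = 532900 ≡ 905
947^256 ≡ 905^2 = 819025 ≡ 889
294 = 256 + 32 + 4 + 2, so 947^294 ≡ 889·732·367·165 ≡ 969 (mod 1033)
761·969 = 737409 ≡ 880 (mod 1033)
54 ≠ 880, so verification fails.

forged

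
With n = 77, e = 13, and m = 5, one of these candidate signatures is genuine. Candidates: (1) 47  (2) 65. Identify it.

Candidate 1: 47^2 = 2209 ≡ 53; 47^4 ≡ 53^2 = 2809 ≡ 37; 47^8 ≡ 37^2 = 1369 ≡ 60; 13 = 8 + 4 + 1, so 47^13 ≡ 60·37·47 ≡ 5 (mod 77)
  → matches m = 5
Candidate 2: 65^2 = 4225 ≡ 67; 65^4 ≡ 67^2 = 4489 ≡ 23; 65^8 ≡ 23^2 = 529 ≡ 67; 13 = 8 + 4 + 1, so 65^13 ≡ 67·23·65 ≡ 65 (mod 77)

1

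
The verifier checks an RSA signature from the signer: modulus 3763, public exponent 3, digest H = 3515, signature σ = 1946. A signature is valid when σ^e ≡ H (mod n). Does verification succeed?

σ^2 ≡ 1946^2 = 3786916 ≡ 1338
3 = 2 + 1, so σ^3 ≡ 1338·1946 ≡ 3515 (mod 3763)
Since 3515 equals the digest 3515, verification succeeds.

passes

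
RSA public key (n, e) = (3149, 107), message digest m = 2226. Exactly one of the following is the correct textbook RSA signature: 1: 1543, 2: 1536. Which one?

Candidate 1: Squares mod 3149: 1543^1≡1543, 1543^2≡205, 1543^4≡1088, 1543^8≡2869, 1543^16≡2824, 1543^32≡1708, 1543^64≡1290; 107 = 64 + 32 + 8 + 2 + 1, so 1543^107 ≡ 1290·1708·2869·205·1543 ≡ 1151 (mod 3149)
Candidate 2: Squares mod 3149: 1536^1≡1536, 1536^2≡695, 1536^4≡1228, 1536^8≡2762, 1536^16≡1766, 1536^32≡1246, 1536^64≡59; 107 = 64 + 32 + 8 + 2 + 1, so 1536^107 ≡ 59·1246·2762·695·1536 ≡ 2226 (mod 3149)
  → matches m = 2226

2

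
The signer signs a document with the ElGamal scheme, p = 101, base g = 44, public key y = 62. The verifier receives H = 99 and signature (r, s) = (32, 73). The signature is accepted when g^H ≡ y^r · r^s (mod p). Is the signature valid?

valid

Left side g^H mod p:
44^2 = 1936 ≡ 17
44^4 ≡ 17^2 = 289 ≡ 87
44^8 ≡ 87^2 = 7569 ≡ 95
44^16 ≡ 95^2 = 9025 ≡ 36
44^32 ≡ 36^2 = 1296 ≡ 84
44^64 ≡ 84^2 = 7056 ≡ 87
99 = 64 + 32 + 2 + 1, so 44^99 ≡ 87·84·17·44 ≡ 62 (mod 101)
Right side y^r · r^s mod p:
62^2 = 3844 ≡ 6
62^4 ≡ 6^2 = 36
62^8 ≡ 36^2 = 1296 ≡ 84
62^16 ≡ 84^2 = 7056 ≡ 87
62^32 ≡ 87^2 = 7569 ≡ 95
32^2 = 1024 ≡ 14
32^4 ≡ 14^2 = 196 ≡ 95
32^8 ≡ 95^2 = 9025 ≡ 36
32^16 ≡ 36^2 = 1296 ≡ 84
32^32 ≡ 84^2 = 7056 ≡ 87
32^64 ≡ 87^2 = 7569 ≡ 95
73 = 64 + 8 + 1, so 32^73 ≡ 95·36·32 ≡ 57 (mod 101)
95·57 = 5415 ≡ 62 (mod 101)
62 ≡ 62 (mod 101), so the signature is genuine.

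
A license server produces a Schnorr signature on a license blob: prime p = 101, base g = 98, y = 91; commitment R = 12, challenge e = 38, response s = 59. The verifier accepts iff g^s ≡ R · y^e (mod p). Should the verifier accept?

accept

g^s mod p:
98^2 = 9604 ≡ 9
98^4 ≡ 9^2 = 81
98^8 ≡ 81^2 = 6561 ≡ 97
98^16 ≡ 97^2 = 9409 ≡ 16
98^32 ≡ 16^2 = 256 ≡ 54
59 = 32 + 16 + 8 + 2 + 1, so 98^59 ≡ 54·16·97·9·98 ≡ 89 (mod 101)
R · y^e mod p:
91^2 = 8281 ≡ 100
91^4 ≡ 100^2 = 10000 ≡ 1
91^8 ≡ 1^2 = 1
91^16 ≡ 1^2 = 1
91^32 ≡ 1^2 = 1
38 = 32 + 4 + 2, so 91^38 ≡ 1·1·100 ≡ 100 (mod 101)
12·100 = 1200 ≡ 89 (mod 101)
89 ≡ 89 (mod 101); signature holds.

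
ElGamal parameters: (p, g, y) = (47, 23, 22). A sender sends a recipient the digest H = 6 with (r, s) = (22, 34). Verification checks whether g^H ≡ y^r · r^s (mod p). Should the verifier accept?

reject

Left side g^H mod p:
Squares mod 47: 23^1≡23, 23^2≡12, 23^4≡3
6 = 4 + 2, so 23^6 ≡ 3·12 ≡ 36 (mod 47)
Right side y^r · r^s mod p:
Squares mod 47: 22^1≡22, 22^2≡14, 22^4≡8, 22^8≡17, 22^16≡7
22 = 16 + 4 + 2, so 22^22 ≡ 7·8·14 ≡ 32 (mod 47)
Squares mod 47: 22^1≡22, 22^2≡14, 22^4≡8, 22^8≡17, 22^16≡7, 22^32≡2
34 = 32 + 2, so 22^34 ≡ 2·14 ≡ 28 (mod 47)
32·28 = 896 ≡ 3 (mod 47)
36 ≠ 3, so verification fails.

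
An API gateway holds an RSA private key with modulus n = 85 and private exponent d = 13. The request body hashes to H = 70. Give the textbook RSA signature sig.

Squares mod 85: H^1≡70, H^2≡55, H^4≡50, H^8≡35
13 = 8 + 4 + 1, so H^13 ≡ 35·50·70 ≡ 15 (mod 85)

15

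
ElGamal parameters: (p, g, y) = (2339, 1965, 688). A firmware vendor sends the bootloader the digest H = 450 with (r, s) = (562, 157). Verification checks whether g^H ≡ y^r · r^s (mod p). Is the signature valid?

invalid

Left side g^H mod p:
Squares mod 2339: 1965^1≡1965, 1965^2≡1875, 1965^4≡108, 1965^8≡2308, 1965^16≡961, 1965^32≡1955, 1965^64≡99, 1965^128≡445, 1965^256≡1549
450 = 256 + 128 + 64 + 2, so 1965^450 ≡ 1549·445·99·1875 ≡ 967 (mod 2339)
Right side y^r · r^s mod p:
Squares mod 2339: 688^1≡688, 688^2≡866, 688^4≡1476, 688^8≡967, 688^16≡1828, 688^32≡1492, 688^64≡1675, 688^128≡1164, 688^256≡615, 688^512≡1646
562 = 512 + 32 + 16 + 2, so 688^562 ≡ 1646·1492·1828·866 ≡ 2232 (mod 2339)
Squares mod 2339: 562^1≡562, 562^2≡79, 562^4≡1563, 562^8≡1053, 562^16≡123, 562^32≡1095, 562^64≡1457, 562^128≡1376
157 = 128 + 16 + 8 + 4 + 1, so 562^157 ≡ 1376·123·1053·1563·562 ≡ 45 (mod 2339)
2232·45 = 100440 ≡ 2202 (mod 2339)
967 ≠ 2202, so verification fails.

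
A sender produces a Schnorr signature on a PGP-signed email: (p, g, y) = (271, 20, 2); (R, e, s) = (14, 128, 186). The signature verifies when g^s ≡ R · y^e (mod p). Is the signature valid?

g^s mod p:
Squares mod 271: 20^1≡20, 20^2≡129, 20^4≡110, 20^8≡176, 20^16≡82, 20^32≡220, 20^64≡162, 20^128≡228
186 = 128 + 32 + 16 + 8 + 2, so 20^186 ≡ 228·220·82·176·129 ≡ 34 (mod 271)
R · y^e mod p:
Squares mod 271: 2^1≡2, 2^2≡4, 2^4≡16, 2^8≡256, 2^16≡225, 2^32≡219, 2^64≡265, 2^128≡36
2^128 ≡ 36 (mod 271)
14·36 = 504 ≡ 233 (mod 271)
34 ≠ 233; the check fails.

invalid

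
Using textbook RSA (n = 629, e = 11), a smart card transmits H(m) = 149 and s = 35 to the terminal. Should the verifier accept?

reject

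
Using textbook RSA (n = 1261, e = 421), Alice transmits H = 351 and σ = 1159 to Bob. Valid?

σ^421 mod 1261 = 41
σ^421 mod 1261 = 41, but H = 351.

no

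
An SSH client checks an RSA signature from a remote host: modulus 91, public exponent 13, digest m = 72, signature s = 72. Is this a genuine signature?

s^2 ≡ 72^2 = 5184 ≡ 88
s^4 ≡ 88^2 = 7744 ≡ 9
s^8 ≡ 9^2 = 81
13 = 8 + 4 + 1, so s^13 ≡ 81·9·72 ≡ 72 (mod 91)
72 = m, so the signature checks out.

genuine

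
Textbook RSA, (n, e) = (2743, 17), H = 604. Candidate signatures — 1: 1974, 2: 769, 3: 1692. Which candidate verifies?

2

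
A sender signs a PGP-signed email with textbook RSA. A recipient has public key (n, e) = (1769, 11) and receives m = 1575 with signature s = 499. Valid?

yes

Squares mod 1769: s^1≡499, s^2≡1341, s^4≡977, s^8≡1038
11 = 8 + 2 + 1, so s^11 ≡ 1038·1341·499 ≡ 1575 (mod 1769)
s^11 mod 1769 = 1575 matches m.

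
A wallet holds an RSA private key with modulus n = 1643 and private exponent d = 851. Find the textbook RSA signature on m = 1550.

682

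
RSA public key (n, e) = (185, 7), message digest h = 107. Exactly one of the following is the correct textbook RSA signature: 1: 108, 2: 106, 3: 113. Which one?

Candidate 1: Squares mod 185: 108^1≡108, 108^2≡9, 108^4≡81; 7 = 4 + 2 + 1, so 108^7 ≡ 81·9·108 ≡ 107 (mod 185)
  → matches h = 107
Candidate 2: Squares mod 185: 106^1≡106, 106^2≡136, 106^4≡181; 7 = 4 + 2 + 1, so 106^7 ≡ 181·136·106 ≡ 56 (mod 185)
Candidate 3: Squares mod 185: 113^1≡113, 113^2≡4, 113^4≡16; 7 = 4 + 2 + 1, so 113^7 ≡ 16·4·113 ≡ 17 (mod 185)

1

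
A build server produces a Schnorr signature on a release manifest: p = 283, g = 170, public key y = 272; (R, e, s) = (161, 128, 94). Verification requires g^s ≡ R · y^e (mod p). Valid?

yes

g^s mod p:
170^2 = 28900 ≡ 34
170^4 ≡ 34^2 = 1156 ≡ 24
170^8 ≡ 24^2 = 576 ≡ 10
170^16 ≡ 10^2 = 100
170^32 ≡ 100^2 = 10000 ≡ 95
170^64 ≡ 95^2 = 9025 ≡ 252
94 = 64 + 16 + 8 + 4 + 2, so 170^94 ≡ 252·100·10·24·34 ≡ 238 (mod 283)
R · y^e mod p:
272^2 = 73984 ≡ 121
272^4 ≡ 121^2 = 14641 ≡ 208
272^8 ≡ 208^2 = 43264 ≡ 248
272^16 ≡ 248^2 = 61504 ≡ 93
272^32 ≡ 93^2 = 8649 ≡ 159
272^64 ≡ 159^2 = 25281 ≡ 94
272^128 ≡ 94^2 = 8836 ≡ 63
161·63 = 10143 ≡ 238 (mod 283)
238 ≡ 238 (mod 283); signature holds.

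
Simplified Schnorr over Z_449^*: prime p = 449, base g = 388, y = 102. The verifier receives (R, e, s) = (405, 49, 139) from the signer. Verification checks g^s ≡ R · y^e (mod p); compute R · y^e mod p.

Squares mod 449: 102^1≡102, 102^2≡77, 102^4≡92, 102^8≡382, 102^16≡448, 102^32≡1
49 = 32 + 16 + 1, so 102^49 ≡ 1·448·102 ≡ 347 (mod 449)
R · y^e ≡ 405·347 = 140535 ≡ 447 (mod 449)

447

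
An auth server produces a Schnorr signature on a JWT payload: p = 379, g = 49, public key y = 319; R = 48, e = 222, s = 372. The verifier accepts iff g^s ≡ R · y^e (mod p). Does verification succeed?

g^s mod p:
Squares mod 379: 49^1≡49, 49^2≡127, 49^4≡211, 49^8≡178, 49^16≡227, 49^32≡364, 49^64≡225, 49^128≡218, 49^256≡149
372 = 256 + 64 + 32 + 16 + 4, so 49^372 ≡ 149·225·364·227·211 ≡ 335 (mod 379)
R · y^e mod p:
Squares mod 379: 319^1≡319, 319^2≡189, 319^4≡95, 319^8≡308, 319^16≡114, 319^32≡110, 319^64≡351, 319^128≡26
222 = 128 + 64 + 16 + 8 + 4 + 2, so 319^222 ≡ 26·351·114·308·95·189 ≡ 222 (mod 379)
48·222 = 10656 ≡ 44 (mod 379)
335 ≠ 44; the check fails.

fails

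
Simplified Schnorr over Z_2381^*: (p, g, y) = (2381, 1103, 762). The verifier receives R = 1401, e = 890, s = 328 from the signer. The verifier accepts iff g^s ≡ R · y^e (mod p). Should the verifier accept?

accept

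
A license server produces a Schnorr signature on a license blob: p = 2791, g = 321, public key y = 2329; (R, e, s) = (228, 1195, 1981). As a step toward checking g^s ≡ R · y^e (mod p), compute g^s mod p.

321^1981 mod 2791 = 35

35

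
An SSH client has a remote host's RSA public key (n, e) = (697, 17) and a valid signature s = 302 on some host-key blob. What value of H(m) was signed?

268

s^2 ≡ 302^2 = 91204 ≡ 594
s^4 ≡ 594^2 = 352836 ≡ 154
s^8 ≡ 154^2 = 23716 ≡ 18
s^16 ≡ 18^2 = 324
17 = 16 + 1, so s^17 ≡ 324·302 ≡ 268 (mod 697)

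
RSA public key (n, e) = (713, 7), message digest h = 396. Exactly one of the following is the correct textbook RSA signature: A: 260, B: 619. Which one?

Candidate A: Squares mod 713: 260^1≡260, 260^2≡578, 260^4≡400; 7 = 4 + 2 + 1, so 260^7 ≡ 400·578·260 ≡ 396 (mod 713)
  → matches h = 396
Candidate B: Squares mod 713: 619^1≡619, 619^2≡280, 619^4≡683; 7 = 4 + 2 + 1, so 619^7 ≡ 683·280·619 ≡ 309 (mod 713)

A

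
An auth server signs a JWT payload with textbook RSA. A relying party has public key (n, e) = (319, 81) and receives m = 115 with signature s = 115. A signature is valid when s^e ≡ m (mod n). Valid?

yes

s^2 ≡ 115^2 = 13225 ≡ 146
s^4 ≡ 146^2 = 21316 ≡ 262
s^8 ≡ 262^2 = 68644 ≡ 59
s^16 ≡ 59^2 = 3481 ≡ 291
s^32 ≡ 291^2 = 84681 ≡ 146
s^64 ≡ 146^2 = 21316 ≡ 262
81 = 64 + 16 + 1, so s^81 ≡ 262·291·115 ≡ 115 (mod 319)
115 = m, so the signature checks out.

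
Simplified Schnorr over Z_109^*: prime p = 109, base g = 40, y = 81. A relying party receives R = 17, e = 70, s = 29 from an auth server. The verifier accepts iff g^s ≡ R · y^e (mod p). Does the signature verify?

does not verify

g^s mod p:
40^2 = 1600 ≡ 74
40^4 ≡ 74^2 = 5476 ≡ 26
40^8 ≡ 26^2 = 676 ≡ 22
40^16 ≡ 22^2 = 484 ≡ 48
29 = 16 + 8 + 4 + 1, so 40^29 ≡ 48·22·26·40 ≡ 65 (mod 109)
R · y^e mod p:
81^2 = 6561 ≡ 21
81^4 ≡ 21^2 = 441 ≡ 5
81^8 ≡ 5^2 = 25
81^16 ≡ 25^2 = 625 ≡ 80
81^32 ≡ 80^2 = 6400 ≡ 78
81^64 ≡ 78^2 = 6084 ≡ 89
70 = 64 + 4 + 2, so 81^70 ≡ 89·5·21 ≡ 80 (mod 109)
17·80 = 1360 ≡ 52 (mod 109)
65 ≠ 52; the check fails.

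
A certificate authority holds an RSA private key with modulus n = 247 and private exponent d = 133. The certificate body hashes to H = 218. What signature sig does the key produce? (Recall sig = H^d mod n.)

23

H^2 ≡ 218^2 = 47524 ≡ 100
H^4 ≡ 100^2 = 10000 ≡ 120
H^8 ≡ 120^2 = 14400 ≡ 74
H^16 ≡ 74^2 = 5476 ≡ 42
H^32 ≡ 42^2 = 1764 ≡ 35
H^64 ≡ 35^2 = 1225 ≡ 237
H^128 ≡ 237^2 = 56169 ≡ 100
133 = 128 + 4 + 1, so H^133 ≡ 100·120·218 ≡ 23 (mod 247)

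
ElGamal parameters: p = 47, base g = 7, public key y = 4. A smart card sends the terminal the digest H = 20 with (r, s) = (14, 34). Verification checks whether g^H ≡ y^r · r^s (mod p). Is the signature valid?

Left side g^H mod p:
Squares mod 47: 7^1≡7, 7^2≡2, 7^4≡4, 7^8≡16, 7^16≡21
20 = 16 + 4, so 7^20 ≡ 21·4 ≡ 37 (mod 47)
Right side y^r · r^s mod p:
Squares mod 47: 4^1≡4, 4^2≡16, 4^4≡21, 4^8≡18
14 = 8 + 4 + 2, so 4^14 ≡ 18·21·16 ≡ 32 (mod 47)
Squares mod 47: 14^1≡14, 14^2≡8, 14^4≡17, 14^8≡7, 14^16≡2, 14^32≡4
34 = 32 + 2, so 14^34 ≡ 4·8 ≡ 32 (mod 47)
32·32 = 1024 ≡ 37 (mod 47)
37 ≡ 37 (mod 47), so the signature is genuine.

valid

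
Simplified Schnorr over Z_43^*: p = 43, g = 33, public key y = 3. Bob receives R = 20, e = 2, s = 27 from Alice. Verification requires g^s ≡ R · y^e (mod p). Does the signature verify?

verifies

g^s mod p:
33^2 = 1089 ≡ 14
33^4 ≡ 14^2 = 196 ≡ 24
33^8 ≡ 24^2 = 576 ≡ 17
33^16 ≡ 17^2 = 289 ≡ 31
27 = 16 + 8 + 2 + 1, so 33^27 ≡ 31·17·14·33 ≡ 8 (mod 43)
R · y^e mod p:
3^2 = 9
20·9 = 180 ≡ 8 (mod 43)
8 ≡ 8 (mod 43); signature holds.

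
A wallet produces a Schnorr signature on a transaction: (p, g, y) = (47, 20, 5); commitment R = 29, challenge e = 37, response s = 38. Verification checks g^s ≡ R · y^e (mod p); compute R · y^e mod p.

16

5^37 mod 47 = 20
R · y^e ≡ 29·20 = 580 ≡ 16 (mod 47)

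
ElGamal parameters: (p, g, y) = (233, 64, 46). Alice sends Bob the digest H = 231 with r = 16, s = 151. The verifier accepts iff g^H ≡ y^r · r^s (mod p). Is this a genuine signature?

Left side g^H mod p:
64^2 = 4096 ≡ 135
64^4 ≡ 135^2 = 18225 ≡ 51
64^8 ≡ 51^2 = 2601 ≡ 38
64^16 ≡ 38^2 = 1444 ≡ 46
64^32 ≡ 46^2 = 2116 ≡ 19
64^64 ≡ 19^2 = 361 ≡ 128
64^128 ≡ 128^2 = 16384 ≡ 74
231 = 128 + 64 + 32 + 4 + 2 + 1, so 64^231 ≡ 74·128·19·51·135·64 ≡ 142 (mod 233)
Right side y^r · r^s mod p:
46^2 = 2116 ≡ 19
46^4 ≡ 19^2 = 361 ≡ 128
46^8 ≡ 128^2 = 16384 ≡ 74
46^16 ≡ 74^2 = 5476 ≡ 117
16^2 = 256 ≡ 23
16^4 ≡ 23^2 = 529 ≡ 63
16^8 ≡ 63^2 = 3969 ≡ 8
16^16 ≡ 8^2 = 64
16^32 ≡ 64^2 = 4096 ≡ 135
16^64 ≡ 135^2 = 18225 ≡ 51
16^128 ≡ 51^2 = 2601 ≡ 38
151 = 128 + 16 + 4 + 2 + 1, so 16^151 ≡ 38·64·63·23·16 ≡ 51 (mod 233)
117·51 = 5967 ≡ 142 (mod 233)
142 ≡ 142 (mod 233), so the signature is genuine.

genuine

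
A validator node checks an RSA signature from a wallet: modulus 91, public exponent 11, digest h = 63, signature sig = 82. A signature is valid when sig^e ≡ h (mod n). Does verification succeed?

fails

sig^2 ≡ 82^2 = 6724 ≡ 81
sig^4 ≡ 81^2 = 6561 ≡ 9
sig^8 ≡ 9^2 = 81
11 = 8 + 2 + 1, so sig^11 ≡ 81·81·82 ≡ 10 (mod 91)
sig^11 mod 91 = 10, but h = 63.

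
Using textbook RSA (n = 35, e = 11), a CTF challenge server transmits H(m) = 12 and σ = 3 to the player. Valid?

yes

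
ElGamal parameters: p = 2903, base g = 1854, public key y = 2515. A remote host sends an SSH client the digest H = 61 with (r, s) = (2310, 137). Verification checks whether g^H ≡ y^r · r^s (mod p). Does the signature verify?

does not verify

Left side g^H mod p:
1854^61 mod 2903 = 130
Right side y^r · r^s mod p:
2515^2310 mod 2903 = 2146
2310^137 mod 2903 = 1181
2146·1181 = 2534426 ≡ 107 (mod 2903)
130 ≠ 107, so verification fails.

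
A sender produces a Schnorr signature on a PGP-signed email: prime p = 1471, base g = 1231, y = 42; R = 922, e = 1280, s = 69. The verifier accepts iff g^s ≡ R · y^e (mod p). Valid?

g^s mod p:
1231^2 = 1515361 ≡ 231
1231^4 ≡ 231^2 = 53361 ≡ 405
1231^8 ≡ 405^2 = 164025 ≡ 744
1231^16 ≡ 744^2 = 553536 ≡ 440
1231^32 ≡ 440^2 = 193600 ≡ 899
1231^64 ≡ 899^2 = 808201 ≡ 622
69 = 64 + 4 + 1, so 1231^69 ≡ 622·405·1231 ≡ 1171 (mod 1471)
R · y^e mod p:
42^2 = 1764 ≡ 293
42^4 ≡ 293^2 = 85849 ≡ 531
42^8 ≡ 531^2 = 281961 ≡ 1000
42^16 ≡ 1000^2 = 1000000 ≡ 1191
42^32 ≡ 1191^2 = 1418481 ≡ 437
42^64 ≡ 437^2 = 190969 ≡ 1210
42^128 ≡ 1210^2 = 1464100 ≡ 455
42^256 ≡ 455^2 = 207025 ≡ 1085
42^512 ≡ 1085^2 = 1177225 ≡ 425
42^1024 ≡ 425^2 = 180625 ≡ 1163
1280 = 1024 + 256, so 42^1280 ≡ 1163·1085 ≡ 1208 (mod 1471)
922·1208 = 1113776 ≡ 229 (mod 1471)
1171 ≠ 229; the check fails.

no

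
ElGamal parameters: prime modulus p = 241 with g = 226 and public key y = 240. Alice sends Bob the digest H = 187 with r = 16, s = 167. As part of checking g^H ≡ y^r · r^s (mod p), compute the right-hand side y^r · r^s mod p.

226

240^2 = 57600 ≡ 1
240^4 ≡ 1^2 = 1
240^8 ≡ 1^2 = 1
240^16 ≡ 1^2 = 1
16^2 = 256 ≡ 15
16^4 ≡ 15^2 = 225
16^8 ≡ 225^2 = 50625 ≡ 15
16^16 ≡ 15^2 = 225
16^32 ≡ 225^2 = 50625 ≡ 15
16^64 ≡ 15^2 = 225
16^128 ≡ 225^2 = 50625 ≡ 15
167 = 128 + 32 + 4 + 2 + 1, so 16^167 ≡ 15·15·225·15·16 ≡ 226 (mod 241)
y^r · r^s ≡ 1·226 = 226 ≡ 226 (mod 241)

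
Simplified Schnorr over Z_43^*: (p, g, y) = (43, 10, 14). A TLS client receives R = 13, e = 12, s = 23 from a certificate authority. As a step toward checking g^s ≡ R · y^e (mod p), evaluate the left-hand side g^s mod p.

Squares mod 43: 10^1≡10, 10^2≡14, 10^4≡24, 10^8≡17, 10^16≡31
23 = 16 + 4 + 2 + 1, so 10^23 ≡ 31·24·14·10 ≡ 14 (mod 43)

14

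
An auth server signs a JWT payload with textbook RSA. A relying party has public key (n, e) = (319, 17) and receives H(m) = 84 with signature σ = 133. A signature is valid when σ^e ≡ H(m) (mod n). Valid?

no

Squares mod 319: σ^1≡133, σ^2≡144, σ^4≡1, σ^8≡1, σ^16≡1
17 = 16 + 1, so σ^17 ≡ 1·133 ≡ 133 (mod 319)
σ^17 mod 319 = 133, but H(m) = 84.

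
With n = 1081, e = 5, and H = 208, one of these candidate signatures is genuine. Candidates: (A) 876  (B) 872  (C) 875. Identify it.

C

Candidate A: Squares mod 1081: 876^1≡876, 876^2≡947, 876^4≡660; 5 = 4 + 1, so 876^5 ≡ 660·876 ≡ 906 (mod 1081)
Candidate B: Squares mod 1081: 872^1≡872, 872^2≡441, 872^4≡982; 5 = 4 + 1, so 872^5 ≡ 982·872 ≡ 152 (mod 1081)
Candidate C: Squares mod 1081: 875^1≡875, 875^2≡277, 875^4≡1059; 5 = 4 + 1, so 875^5 ≡ 1059·875 ≡ 208 (mod 1081)
  → matches H = 208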